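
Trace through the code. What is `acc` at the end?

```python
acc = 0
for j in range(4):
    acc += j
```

Let's trace through this code step by step.

Initialize: acc = 0
Entering loop: for j in range(4):

After execution: acc = 6
6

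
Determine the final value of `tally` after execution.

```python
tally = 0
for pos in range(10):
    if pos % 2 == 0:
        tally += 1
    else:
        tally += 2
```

Let's trace through this code step by step.

Initialize: tally = 0
Entering loop: for pos in range(10):

After execution: tally = 15
15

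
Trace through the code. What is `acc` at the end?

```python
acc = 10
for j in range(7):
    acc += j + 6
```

Let's trace through this code step by step.

Initialize: acc = 10
Entering loop: for j in range(7):

After execution: acc = 73
73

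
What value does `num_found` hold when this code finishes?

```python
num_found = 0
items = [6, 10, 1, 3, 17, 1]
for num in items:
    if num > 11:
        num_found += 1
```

Let's trace through this code step by step.

Initialize: num_found = 0
Initialize: items = [6, 10, 1, 3, 17, 1]
Entering loop: for num in items:

After execution: num_found = 1
1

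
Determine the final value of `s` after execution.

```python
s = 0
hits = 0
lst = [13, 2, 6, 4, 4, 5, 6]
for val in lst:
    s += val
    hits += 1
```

Let's trace through this code step by step.

Initialize: s = 0
Initialize: hits = 0
Initialize: lst = [13, 2, 6, 4, 4, 5, 6]
Entering loop: for val in lst:

After execution: s = 40
40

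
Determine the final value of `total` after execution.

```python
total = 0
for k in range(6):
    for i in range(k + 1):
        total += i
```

Let's trace through this code step by step.

Initialize: total = 0
Entering loop: for k in range(6):

After execution: total = 35
35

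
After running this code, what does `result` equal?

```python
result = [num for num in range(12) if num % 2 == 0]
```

Let's trace through this code step by step.

Initialize: result = [num for num in range(12) if num % 2 == 0]

After execution: result = [0, 2, 4, 6, 8, 10]
[0, 2, 4, 6, 8, 10]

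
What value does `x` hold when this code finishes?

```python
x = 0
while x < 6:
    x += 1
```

Let's trace through this code step by step.

Initialize: x = 0
Entering loop: while x < 6:

After execution: x = 6
6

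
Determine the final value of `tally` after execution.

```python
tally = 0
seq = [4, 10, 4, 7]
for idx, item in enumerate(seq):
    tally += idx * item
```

Let's trace through this code step by step.

Initialize: tally = 0
Initialize: seq = [4, 10, 4, 7]
Entering loop: for idx, item in enumerate(seq):

After execution: tally = 39
39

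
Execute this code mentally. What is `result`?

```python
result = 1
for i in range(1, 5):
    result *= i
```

Let's trace through this code step by step.

Initialize: result = 1
Entering loop: for i in range(1, 5):

After execution: result = 24
24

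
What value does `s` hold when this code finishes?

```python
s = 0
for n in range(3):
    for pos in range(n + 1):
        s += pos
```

Let's trace through this code step by step.

Initialize: s = 0
Entering loop: for n in range(3):

After execution: s = 4
4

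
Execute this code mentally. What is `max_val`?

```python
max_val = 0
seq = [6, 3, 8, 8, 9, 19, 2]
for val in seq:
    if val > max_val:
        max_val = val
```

Let's trace through this code step by step.

Initialize: max_val = 0
Initialize: seq = [6, 3, 8, 8, 9, 19, 2]
Entering loop: for val in seq:

After execution: max_val = 19
19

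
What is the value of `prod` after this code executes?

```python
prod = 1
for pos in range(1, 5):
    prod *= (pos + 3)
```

Let's trace through this code step by step.

Initialize: prod = 1
Entering loop: for pos in range(1, 5):

After execution: prod = 840
840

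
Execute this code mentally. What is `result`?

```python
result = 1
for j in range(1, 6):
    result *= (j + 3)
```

Let's trace through this code step by step.

Initialize: result = 1
Entering loop: for j in range(1, 6):

After execution: result = 6720
6720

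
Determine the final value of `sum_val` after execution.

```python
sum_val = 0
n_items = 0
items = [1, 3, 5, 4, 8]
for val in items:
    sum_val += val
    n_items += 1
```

Let's trace through this code step by step.

Initialize: sum_val = 0
Initialize: n_items = 0
Initialize: items = [1, 3, 5, 4, 8]
Entering loop: for val in items:

After execution: sum_val = 21
21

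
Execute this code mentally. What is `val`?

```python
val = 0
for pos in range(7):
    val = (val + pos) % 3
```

Let's trace through this code step by step.

Initialize: val = 0
Entering loop: for pos in range(7):

After execution: val = 0
0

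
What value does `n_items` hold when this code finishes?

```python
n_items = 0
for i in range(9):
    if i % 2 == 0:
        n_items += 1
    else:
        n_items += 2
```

Let's trace through this code step by step.

Initialize: n_items = 0
Entering loop: for i in range(9):

After execution: n_items = 13
13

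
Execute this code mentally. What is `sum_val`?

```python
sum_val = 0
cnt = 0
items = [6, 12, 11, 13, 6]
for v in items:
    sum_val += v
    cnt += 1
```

Let's trace through this code step by step.

Initialize: sum_val = 0
Initialize: cnt = 0
Initialize: items = [6, 12, 11, 13, 6]
Entering loop: for v in items:

After execution: sum_val = 48
48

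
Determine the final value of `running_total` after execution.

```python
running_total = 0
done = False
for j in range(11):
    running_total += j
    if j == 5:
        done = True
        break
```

Let's trace through this code step by step.

Initialize: running_total = 0
Initialize: done = False
Entering loop: for j in range(11):

After execution: running_total = 15
15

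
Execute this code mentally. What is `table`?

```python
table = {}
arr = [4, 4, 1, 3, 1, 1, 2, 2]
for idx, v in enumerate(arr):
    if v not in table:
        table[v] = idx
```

Let's trace through this code step by step.

Initialize: table = {}
Initialize: arr = [4, 4, 1, 3, 1, 1, 2, 2]
Entering loop: for idx, v in enumerate(arr):

After execution: table = {4: 0, 1: 2, 3: 3, 2: 6}
{4: 0, 1: 2, 3: 3, 2: 6}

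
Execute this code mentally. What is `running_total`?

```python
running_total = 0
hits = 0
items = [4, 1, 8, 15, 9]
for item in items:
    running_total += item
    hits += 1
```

Let's trace through this code step by step.

Initialize: running_total = 0
Initialize: hits = 0
Initialize: items = [4, 1, 8, 15, 9]
Entering loop: for item in items:

After execution: running_total = 37
37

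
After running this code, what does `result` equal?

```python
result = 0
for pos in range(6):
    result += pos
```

Let's trace through this code step by step.

Initialize: result = 0
Entering loop: for pos in range(6):

After execution: result = 15
15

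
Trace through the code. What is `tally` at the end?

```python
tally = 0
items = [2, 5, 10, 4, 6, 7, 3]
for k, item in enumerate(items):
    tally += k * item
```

Let's trace through this code step by step.

Initialize: tally = 0
Initialize: items = [2, 5, 10, 4, 6, 7, 3]
Entering loop: for k, item in enumerate(items):

After execution: tally = 114
114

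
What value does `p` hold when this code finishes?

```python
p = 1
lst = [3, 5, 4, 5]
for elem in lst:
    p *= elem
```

Let's trace through this code step by step.

Initialize: p = 1
Initialize: lst = [3, 5, 4, 5]
Entering loop: for elem in lst:

After execution: p = 300
300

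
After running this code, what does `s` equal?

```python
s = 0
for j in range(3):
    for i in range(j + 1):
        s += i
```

Let's trace through this code step by step.

Initialize: s = 0
Entering loop: for j in range(3):

After execution: s = 4
4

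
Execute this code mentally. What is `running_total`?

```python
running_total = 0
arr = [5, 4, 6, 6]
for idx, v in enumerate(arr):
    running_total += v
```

Let's trace through this code step by step.

Initialize: running_total = 0
Initialize: arr = [5, 4, 6, 6]
Entering loop: for idx, v in enumerate(arr):

After execution: running_total = 21
21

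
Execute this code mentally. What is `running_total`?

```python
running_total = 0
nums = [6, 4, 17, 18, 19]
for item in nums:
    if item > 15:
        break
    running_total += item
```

Let's trace through this code step by step.

Initialize: running_total = 0
Initialize: nums = [6, 4, 17, 18, 19]
Entering loop: for item in nums:

After execution: running_total = 10
10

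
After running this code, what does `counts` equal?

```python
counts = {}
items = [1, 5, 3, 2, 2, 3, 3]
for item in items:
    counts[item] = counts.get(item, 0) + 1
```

Let's trace through this code step by step.

Initialize: counts = {}
Initialize: items = [1, 5, 3, 2, 2, 3, 3]
Entering loop: for item in items:

After execution: counts = {1: 1, 5: 1, 3: 3, 2: 2}
{1: 1, 5: 1, 3: 3, 2: 2}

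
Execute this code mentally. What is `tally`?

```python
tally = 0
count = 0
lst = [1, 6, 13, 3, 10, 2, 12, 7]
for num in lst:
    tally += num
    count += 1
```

Let's trace through this code step by step.

Initialize: tally = 0
Initialize: count = 0
Initialize: lst = [1, 6, 13, 3, 10, 2, 12, 7]
Entering loop: for num in lst:

After execution: tally = 54
54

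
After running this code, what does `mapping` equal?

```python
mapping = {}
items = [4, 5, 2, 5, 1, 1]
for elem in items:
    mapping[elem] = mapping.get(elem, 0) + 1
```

Let's trace through this code step by step.

Initialize: mapping = {}
Initialize: items = [4, 5, 2, 5, 1, 1]
Entering loop: for elem in items:

After execution: mapping = {4: 1, 5: 2, 2: 1, 1: 2}
{4: 1, 5: 2, 2: 1, 1: 2}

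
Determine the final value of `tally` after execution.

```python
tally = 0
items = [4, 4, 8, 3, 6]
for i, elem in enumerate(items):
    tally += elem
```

Let's trace through this code step by step.

Initialize: tally = 0
Initialize: items = [4, 4, 8, 3, 6]
Entering loop: for i, elem in enumerate(items):

After execution: tally = 25
25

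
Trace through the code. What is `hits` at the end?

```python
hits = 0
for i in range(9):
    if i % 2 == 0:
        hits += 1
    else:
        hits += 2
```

Let's trace through this code step by step.

Initialize: hits = 0
Entering loop: for i in range(9):

After execution: hits = 13
13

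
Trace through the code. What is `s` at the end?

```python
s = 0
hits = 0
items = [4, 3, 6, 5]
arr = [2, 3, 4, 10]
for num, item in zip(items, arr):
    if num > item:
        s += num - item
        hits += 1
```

Let's trace through this code step by step.

Initialize: s = 0
Initialize: hits = 0
Initialize: items = [4, 3, 6, 5]
Initialize: arr = [2, 3, 4, 10]
Entering loop: for num, item in zip(items, arr):

After execution: s = 4
4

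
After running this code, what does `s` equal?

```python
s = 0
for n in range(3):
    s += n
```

Let's trace through this code step by step.

Initialize: s = 0
Entering loop: for n in range(3):

After execution: s = 3
3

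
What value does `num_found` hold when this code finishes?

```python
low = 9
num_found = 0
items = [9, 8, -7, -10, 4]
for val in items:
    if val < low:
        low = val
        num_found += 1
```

Let's trace through this code step by step.

Initialize: low = 9
Initialize: num_found = 0
Initialize: items = [9, 8, -7, -10, 4]
Entering loop: for val in items:

After execution: num_found = 3
3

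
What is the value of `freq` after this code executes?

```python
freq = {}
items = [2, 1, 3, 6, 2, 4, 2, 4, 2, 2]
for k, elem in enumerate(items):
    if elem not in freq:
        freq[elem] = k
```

Let's trace through this code step by step.

Initialize: freq = {}
Initialize: items = [2, 1, 3, 6, 2, 4, 2, 4, 2, 2]
Entering loop: for k, elem in enumerate(items):

After execution: freq = {2: 0, 1: 1, 3: 2, 6: 3, 4: 5}
{2: 0, 1: 1, 3: 2, 6: 3, 4: 5}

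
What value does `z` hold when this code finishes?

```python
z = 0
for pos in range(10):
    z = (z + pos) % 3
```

Let's trace through this code step by step.

Initialize: z = 0
Entering loop: for pos in range(10):

After execution: z = 0
0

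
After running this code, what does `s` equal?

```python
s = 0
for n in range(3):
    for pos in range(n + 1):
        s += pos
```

Let's trace through this code step by step.

Initialize: s = 0
Entering loop: for n in range(3):

After execution: s = 4
4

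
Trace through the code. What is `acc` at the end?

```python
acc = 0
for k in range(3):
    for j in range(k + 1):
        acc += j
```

Let's trace through this code step by step.

Initialize: acc = 0
Entering loop: for k in range(3):

After execution: acc = 4
4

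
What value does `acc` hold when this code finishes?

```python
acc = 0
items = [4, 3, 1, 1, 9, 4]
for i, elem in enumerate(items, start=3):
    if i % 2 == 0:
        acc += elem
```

Let's trace through this code step by step.

Initialize: acc = 0
Initialize: items = [4, 3, 1, 1, 9, 4]
Entering loop: for i, elem in enumerate(items, start=3):

After execution: acc = 8
8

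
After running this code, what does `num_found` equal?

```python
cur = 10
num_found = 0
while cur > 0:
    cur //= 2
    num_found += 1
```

Let's trace through this code step by step.

Initialize: cur = 10
Initialize: num_found = 0
Entering loop: while cur > 0:

After execution: num_found = 4
4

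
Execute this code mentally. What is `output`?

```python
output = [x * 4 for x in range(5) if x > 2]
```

Let's trace through this code step by step.

Initialize: output = [x * 4 for x in range(5) if x > 2]

After execution: output = [12, 16]
[12, 16]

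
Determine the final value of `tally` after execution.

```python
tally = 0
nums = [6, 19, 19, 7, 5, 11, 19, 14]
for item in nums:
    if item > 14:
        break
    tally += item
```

Let's trace through this code step by step.

Initialize: tally = 0
Initialize: nums = [6, 19, 19, 7, 5, 11, 19, 14]
Entering loop: for item in nums:

After execution: tally = 6
6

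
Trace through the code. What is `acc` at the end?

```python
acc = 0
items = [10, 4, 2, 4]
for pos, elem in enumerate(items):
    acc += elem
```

Let's trace through this code step by step.

Initialize: acc = 0
Initialize: items = [10, 4, 2, 4]
Entering loop: for pos, elem in enumerate(items):

After execution: acc = 20
20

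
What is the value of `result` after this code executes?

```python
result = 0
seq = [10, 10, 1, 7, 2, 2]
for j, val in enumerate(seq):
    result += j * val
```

Let's trace through this code step by step.

Initialize: result = 0
Initialize: seq = [10, 10, 1, 7, 2, 2]
Entering loop: for j, val in enumerate(seq):

After execution: result = 51
51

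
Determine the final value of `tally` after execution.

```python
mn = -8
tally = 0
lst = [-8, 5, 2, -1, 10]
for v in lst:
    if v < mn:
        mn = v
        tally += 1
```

Let's trace through this code step by step.

Initialize: mn = -8
Initialize: tally = 0
Initialize: lst = [-8, 5, 2, -1, 10]
Entering loop: for v in lst:

After execution: tally = 0
0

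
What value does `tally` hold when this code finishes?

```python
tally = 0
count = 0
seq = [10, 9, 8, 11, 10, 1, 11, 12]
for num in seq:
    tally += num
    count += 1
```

Let's trace through this code step by step.

Initialize: tally = 0
Initialize: count = 0
Initialize: seq = [10, 9, 8, 11, 10, 1, 11, 12]
Entering loop: for num in seq:

After execution: tally = 72
72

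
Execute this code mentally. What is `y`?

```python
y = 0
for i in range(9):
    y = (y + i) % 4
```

Let's trace through this code step by step.

Initialize: y = 0
Entering loop: for i in range(9):

After execution: y = 0
0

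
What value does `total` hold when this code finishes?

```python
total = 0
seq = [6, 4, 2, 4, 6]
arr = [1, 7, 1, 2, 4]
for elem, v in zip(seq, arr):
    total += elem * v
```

Let's trace through this code step by step.

Initialize: total = 0
Initialize: seq = [6, 4, 2, 4, 6]
Initialize: arr = [1, 7, 1, 2, 4]
Entering loop: for elem, v in zip(seq, arr):

After execution: total = 68
68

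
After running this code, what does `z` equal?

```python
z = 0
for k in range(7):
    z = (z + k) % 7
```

Let's trace through this code step by step.

Initialize: z = 0
Entering loop: for k in range(7):

After execution: z = 0
0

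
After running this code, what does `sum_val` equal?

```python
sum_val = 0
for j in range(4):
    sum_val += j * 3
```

Let's trace through this code step by step.

Initialize: sum_val = 0
Entering loop: for j in range(4):

After execution: sum_val = 18
18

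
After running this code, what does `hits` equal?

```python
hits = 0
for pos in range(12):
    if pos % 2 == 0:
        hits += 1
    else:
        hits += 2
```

Let's trace through this code step by step.

Initialize: hits = 0
Entering loop: for pos in range(12):

After execution: hits = 18
18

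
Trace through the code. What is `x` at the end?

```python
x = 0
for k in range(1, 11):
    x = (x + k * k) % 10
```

Let's trace through this code step by step.

Initialize: x = 0
Entering loop: for k in range(1, 11):

After execution: x = 5
5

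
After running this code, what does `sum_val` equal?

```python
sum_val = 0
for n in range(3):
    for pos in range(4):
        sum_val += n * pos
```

Let's trace through this code step by step.

Initialize: sum_val = 0
Entering loop: for n in range(3):

After execution: sum_val = 18
18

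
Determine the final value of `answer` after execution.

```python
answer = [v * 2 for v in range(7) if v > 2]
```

Let's trace through this code step by step.

Initialize: answer = [v * 2 for v in range(7) if v > 2]

After execution: answer = [6, 8, 10, 12]
[6, 8, 10, 12]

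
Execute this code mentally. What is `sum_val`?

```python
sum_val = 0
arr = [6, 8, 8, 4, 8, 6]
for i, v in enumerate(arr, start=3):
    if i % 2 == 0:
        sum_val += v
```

Let's trace through this code step by step.

Initialize: sum_val = 0
Initialize: arr = [6, 8, 8, 4, 8, 6]
Entering loop: for i, v in enumerate(arr, start=3):

After execution: sum_val = 18
18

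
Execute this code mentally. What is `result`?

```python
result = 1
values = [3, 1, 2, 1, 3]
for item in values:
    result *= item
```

Let's trace through this code step by step.

Initialize: result = 1
Initialize: values = [3, 1, 2, 1, 3]
Entering loop: for item in values:

After execution: result = 18
18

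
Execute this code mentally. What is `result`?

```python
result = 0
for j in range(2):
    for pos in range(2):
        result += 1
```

Let's trace through this code step by step.

Initialize: result = 0
Entering loop: for j in range(2):

After execution: result = 4
4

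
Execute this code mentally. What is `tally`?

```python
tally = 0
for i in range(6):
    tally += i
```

Let's trace through this code step by step.

Initialize: tally = 0
Entering loop: for i in range(6):

After execution: tally = 15
15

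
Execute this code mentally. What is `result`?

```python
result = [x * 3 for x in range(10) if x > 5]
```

Let's trace through this code step by step.

Initialize: result = [x * 3 for x in range(10) if x > 5]

After execution: result = [18, 21, 24, 27]
[18, 21, 24, 27]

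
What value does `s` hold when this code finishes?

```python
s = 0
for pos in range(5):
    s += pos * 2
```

Let's trace through this code step by step.

Initialize: s = 0
Entering loop: for pos in range(5):

After execution: s = 20
20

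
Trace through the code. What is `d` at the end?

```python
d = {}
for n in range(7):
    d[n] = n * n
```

Let's trace through this code step by step.

Initialize: d = {}
Entering loop: for n in range(7):

After execution: d = {0: 0, 1: 1, 2: 4, 3: 9, 4: 16, 5: 25, 6: 36}
{0: 0, 1: 1, 2: 4, 3: 9, 4: 16, 5: 25, 6: 36}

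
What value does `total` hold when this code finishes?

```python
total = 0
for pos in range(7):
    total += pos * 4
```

Let's trace through this code step by step.

Initialize: total = 0
Entering loop: for pos in range(7):

After execution: total = 84
84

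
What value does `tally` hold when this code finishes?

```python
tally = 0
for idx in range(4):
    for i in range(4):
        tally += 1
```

Let's trace through this code step by step.

Initialize: tally = 0
Entering loop: for idx in range(4):

After execution: tally = 16
16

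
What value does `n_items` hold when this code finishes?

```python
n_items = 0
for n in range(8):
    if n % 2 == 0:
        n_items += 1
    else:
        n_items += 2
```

Let's trace through this code step by step.

Initialize: n_items = 0
Entering loop: for n in range(8):

After execution: n_items = 12
12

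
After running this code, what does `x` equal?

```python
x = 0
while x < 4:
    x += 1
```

Let's trace through this code step by step.

Initialize: x = 0
Entering loop: while x < 4:

After execution: x = 4
4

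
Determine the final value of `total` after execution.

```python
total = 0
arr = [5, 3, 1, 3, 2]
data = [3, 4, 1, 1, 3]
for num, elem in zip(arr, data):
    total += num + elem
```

Let's trace through this code step by step.

Initialize: total = 0
Initialize: arr = [5, 3, 1, 3, 2]
Initialize: data = [3, 4, 1, 1, 3]
Entering loop: for num, elem in zip(arr, data):

After execution: total = 26
26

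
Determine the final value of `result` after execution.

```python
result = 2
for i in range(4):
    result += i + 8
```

Let's trace through this code step by step.

Initialize: result = 2
Entering loop: for i in range(4):

After execution: result = 40
40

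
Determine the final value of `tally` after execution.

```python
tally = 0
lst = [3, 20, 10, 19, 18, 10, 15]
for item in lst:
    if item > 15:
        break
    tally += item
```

Let's trace through this code step by step.

Initialize: tally = 0
Initialize: lst = [3, 20, 10, 19, 18, 10, 15]
Entering loop: for item in lst:

After execution: tally = 3
3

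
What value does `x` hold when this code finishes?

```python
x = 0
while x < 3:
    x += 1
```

Let's trace through this code step by step.

Initialize: x = 0
Entering loop: while x < 3:

After execution: x = 3
3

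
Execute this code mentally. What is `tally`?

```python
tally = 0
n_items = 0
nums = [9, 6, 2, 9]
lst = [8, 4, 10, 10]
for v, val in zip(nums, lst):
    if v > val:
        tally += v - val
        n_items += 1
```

Let's trace through this code step by step.

Initialize: tally = 0
Initialize: n_items = 0
Initialize: nums = [9, 6, 2, 9]
Initialize: lst = [8, 4, 10, 10]
Entering loop: for v, val in zip(nums, lst):

After execution: tally = 3
3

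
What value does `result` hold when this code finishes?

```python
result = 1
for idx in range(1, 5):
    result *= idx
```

Let's trace through this code step by step.

Initialize: result = 1
Entering loop: for idx in range(1, 5):

After execution: result = 24
24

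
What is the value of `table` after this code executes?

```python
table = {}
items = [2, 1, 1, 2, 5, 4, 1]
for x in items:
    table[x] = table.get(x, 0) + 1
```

Let's trace through this code step by step.

Initialize: table = {}
Initialize: items = [2, 1, 1, 2, 5, 4, 1]
Entering loop: for x in items:

After execution: table = {2: 2, 1: 3, 5: 1, 4: 1}
{2: 2, 1: 3, 5: 1, 4: 1}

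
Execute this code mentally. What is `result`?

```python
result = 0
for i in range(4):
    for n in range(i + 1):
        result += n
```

Let's trace through this code step by step.

Initialize: result = 0
Entering loop: for i in range(4):

After execution: result = 10
10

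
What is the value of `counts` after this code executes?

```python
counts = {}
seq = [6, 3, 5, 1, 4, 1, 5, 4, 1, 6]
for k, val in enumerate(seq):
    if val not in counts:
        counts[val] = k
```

Let's trace through this code step by step.

Initialize: counts = {}
Initialize: seq = [6, 3, 5, 1, 4, 1, 5, 4, 1, 6]
Entering loop: for k, val in enumerate(seq):

After execution: counts = {6: 0, 3: 1, 5: 2, 1: 3, 4: 4}
{6: 0, 3: 1, 5: 2, 1: 3, 4: 4}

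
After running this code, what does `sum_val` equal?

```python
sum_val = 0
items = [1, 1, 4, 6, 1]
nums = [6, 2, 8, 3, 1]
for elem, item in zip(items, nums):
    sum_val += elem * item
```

Let's trace through this code step by step.

Initialize: sum_val = 0
Initialize: items = [1, 1, 4, 6, 1]
Initialize: nums = [6, 2, 8, 3, 1]
Entering loop: for elem, item in zip(items, nums):

After execution: sum_val = 59
59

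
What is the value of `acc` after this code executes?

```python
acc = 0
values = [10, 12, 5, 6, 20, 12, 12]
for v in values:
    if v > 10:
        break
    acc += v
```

Let's trace through this code step by step.

Initialize: acc = 0
Initialize: values = [10, 12, 5, 6, 20, 12, 12]
Entering loop: for v in values:

After execution: acc = 10
10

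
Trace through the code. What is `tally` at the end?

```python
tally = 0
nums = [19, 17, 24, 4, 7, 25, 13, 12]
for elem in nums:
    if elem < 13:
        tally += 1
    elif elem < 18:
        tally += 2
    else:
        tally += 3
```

Let's trace through this code step by step.

Initialize: tally = 0
Initialize: nums = [19, 17, 24, 4, 7, 25, 13, 12]
Entering loop: for elem in nums:

After execution: tally = 16
16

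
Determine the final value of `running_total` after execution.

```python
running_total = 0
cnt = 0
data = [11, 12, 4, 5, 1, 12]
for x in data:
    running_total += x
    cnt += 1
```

Let's trace through this code step by step.

Initialize: running_total = 0
Initialize: cnt = 0
Initialize: data = [11, 12, 4, 5, 1, 12]
Entering loop: for x in data:

After execution: running_total = 45
45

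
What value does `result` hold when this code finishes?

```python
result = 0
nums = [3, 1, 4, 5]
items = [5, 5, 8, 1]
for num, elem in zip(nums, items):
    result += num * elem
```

Let's trace through this code step by step.

Initialize: result = 0
Initialize: nums = [3, 1, 4, 5]
Initialize: items = [5, 5, 8, 1]
Entering loop: for num, elem in zip(nums, items):

After execution: result = 57
57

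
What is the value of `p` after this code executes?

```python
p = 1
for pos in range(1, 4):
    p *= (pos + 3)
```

Let's trace through this code step by step.

Initialize: p = 1
Entering loop: for pos in range(1, 4):

After execution: p = 120
120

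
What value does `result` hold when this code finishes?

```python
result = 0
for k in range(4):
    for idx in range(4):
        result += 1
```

Let's trace through this code step by step.

Initialize: result = 0
Entering loop: for k in range(4):

After execution: result = 16
16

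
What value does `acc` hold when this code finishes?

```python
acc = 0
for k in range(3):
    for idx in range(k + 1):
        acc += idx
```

Let's trace through this code step by step.

Initialize: acc = 0
Entering loop: for k in range(3):

After execution: acc = 4
4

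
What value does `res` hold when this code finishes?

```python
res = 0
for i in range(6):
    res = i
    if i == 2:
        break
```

Let's trace through this code step by step.

Initialize: res = 0
Entering loop: for i in range(6):

After execution: res = 2
2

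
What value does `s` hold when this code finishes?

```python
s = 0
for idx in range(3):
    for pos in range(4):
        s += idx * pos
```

Let's trace through this code step by step.

Initialize: s = 0
Entering loop: for idx in range(3):

After execution: s = 18
18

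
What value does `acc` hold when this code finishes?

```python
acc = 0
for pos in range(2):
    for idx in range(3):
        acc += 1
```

Let's trace through this code step by step.

Initialize: acc = 0
Entering loop: for pos in range(2):

After execution: acc = 6
6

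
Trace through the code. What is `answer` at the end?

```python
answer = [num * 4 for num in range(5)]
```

Let's trace through this code step by step.

Initialize: answer = [num * 4 for num in range(5)]

After execution: answer = [0, 4, 8, 12, 16]
[0, 4, 8, 12, 16]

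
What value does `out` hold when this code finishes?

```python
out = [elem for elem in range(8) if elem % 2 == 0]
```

Let's trace through this code step by step.

Initialize: out = [elem for elem in range(8) if elem % 2 == 0]

After execution: out = [0, 2, 4, 6]
[0, 2, 4, 6]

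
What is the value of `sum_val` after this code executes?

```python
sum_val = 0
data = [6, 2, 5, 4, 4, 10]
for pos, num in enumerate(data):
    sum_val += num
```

Let's trace through this code step by step.

Initialize: sum_val = 0
Initialize: data = [6, 2, 5, 4, 4, 10]
Entering loop: for pos, num in enumerate(data):

After execution: sum_val = 31
31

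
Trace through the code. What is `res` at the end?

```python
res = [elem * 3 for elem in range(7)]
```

Let's trace through this code step by step.

Initialize: res = [elem * 3 for elem in range(7)]

After execution: res = [0, 3, 6, 9, 12, 15, 18]
[0, 3, 6, 9, 12, 15, 18]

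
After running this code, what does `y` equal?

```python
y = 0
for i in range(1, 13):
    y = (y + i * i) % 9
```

Let's trace through this code step by step.

Initialize: y = 0
Entering loop: for i in range(1, 13):

After execution: y = 2
2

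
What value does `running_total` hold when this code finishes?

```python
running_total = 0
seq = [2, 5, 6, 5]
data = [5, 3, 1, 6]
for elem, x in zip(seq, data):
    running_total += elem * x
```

Let's trace through this code step by step.

Initialize: running_total = 0
Initialize: seq = [2, 5, 6, 5]
Initialize: data = [5, 3, 1, 6]
Entering loop: for elem, x in zip(seq, data):

After execution: running_total = 61
61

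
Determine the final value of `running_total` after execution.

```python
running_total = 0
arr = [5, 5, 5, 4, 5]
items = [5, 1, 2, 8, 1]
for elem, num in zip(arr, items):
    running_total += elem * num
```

Let's trace through this code step by step.

Initialize: running_total = 0
Initialize: arr = [5, 5, 5, 4, 5]
Initialize: items = [5, 1, 2, 8, 1]
Entering loop: for elem, num in zip(arr, items):

After execution: running_total = 77
77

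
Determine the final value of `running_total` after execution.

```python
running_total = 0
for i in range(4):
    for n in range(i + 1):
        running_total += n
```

Let's trace through this code step by step.

Initialize: running_total = 0
Entering loop: for i in range(4):

After execution: running_total = 10
10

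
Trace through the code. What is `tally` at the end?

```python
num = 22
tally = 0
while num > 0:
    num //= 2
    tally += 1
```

Let's trace through this code step by step.

Initialize: num = 22
Initialize: tally = 0
Entering loop: while num > 0:

After execution: tally = 5
5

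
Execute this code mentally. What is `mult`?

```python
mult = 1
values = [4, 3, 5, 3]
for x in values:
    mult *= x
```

Let's trace through this code step by step.

Initialize: mult = 1
Initialize: values = [4, 3, 5, 3]
Entering loop: for x in values:

After execution: mult = 180
180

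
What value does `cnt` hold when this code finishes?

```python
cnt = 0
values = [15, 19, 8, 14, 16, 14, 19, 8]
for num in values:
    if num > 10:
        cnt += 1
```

Let's trace through this code step by step.

Initialize: cnt = 0
Initialize: values = [15, 19, 8, 14, 16, 14, 19, 8]
Entering loop: for num in values:

After execution: cnt = 6
6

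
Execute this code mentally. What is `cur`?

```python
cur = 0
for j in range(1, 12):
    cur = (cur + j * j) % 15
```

Let's trace through this code step by step.

Initialize: cur = 0
Entering loop: for j in range(1, 12):

After execution: cur = 11
11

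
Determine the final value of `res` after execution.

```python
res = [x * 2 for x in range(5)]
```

Let's trace through this code step by step.

Initialize: res = [x * 2 for x in range(5)]

After execution: res = [0, 2, 4, 6, 8]
[0, 2, 4, 6, 8]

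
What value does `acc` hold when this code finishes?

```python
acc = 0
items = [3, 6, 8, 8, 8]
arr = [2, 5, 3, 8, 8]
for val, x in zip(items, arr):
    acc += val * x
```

Let's trace through this code step by step.

Initialize: acc = 0
Initialize: items = [3, 6, 8, 8, 8]
Initialize: arr = [2, 5, 3, 8, 8]
Entering loop: for val, x in zip(items, arr):

After execution: acc = 188
188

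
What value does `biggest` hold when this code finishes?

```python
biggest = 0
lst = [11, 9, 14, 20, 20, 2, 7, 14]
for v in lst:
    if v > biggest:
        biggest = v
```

Let's trace through this code step by step.

Initialize: biggest = 0
Initialize: lst = [11, 9, 14, 20, 20, 2, 7, 14]
Entering loop: for v in lst:

After execution: biggest = 20
20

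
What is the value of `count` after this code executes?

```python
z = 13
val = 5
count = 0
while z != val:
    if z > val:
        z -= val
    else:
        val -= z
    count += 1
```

Let's trace through this code step by step.

Initialize: z = 13
Initialize: val = 5
Initialize: count = 0
Entering loop: while z != val:

After execution: count = 5
5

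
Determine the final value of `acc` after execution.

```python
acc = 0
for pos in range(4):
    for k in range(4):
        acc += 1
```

Let's trace through this code step by step.

Initialize: acc = 0
Entering loop: for pos in range(4):

After execution: acc = 16
16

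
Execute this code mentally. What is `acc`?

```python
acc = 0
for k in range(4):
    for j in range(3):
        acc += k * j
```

Let's trace through this code step by step.

Initialize: acc = 0
Entering loop: for k in range(4):

After execution: acc = 18
18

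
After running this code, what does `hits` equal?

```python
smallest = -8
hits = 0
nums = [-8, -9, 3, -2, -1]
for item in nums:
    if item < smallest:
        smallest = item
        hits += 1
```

Let's trace through this code step by step.

Initialize: smallest = -8
Initialize: hits = 0
Initialize: nums = [-8, -9, 3, -2, -1]
Entering loop: for item in nums:

After execution: hits = 1
1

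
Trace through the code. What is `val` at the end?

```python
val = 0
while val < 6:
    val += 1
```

Let's trace through this code step by step.

Initialize: val = 0
Entering loop: while val < 6:

After execution: val = 6
6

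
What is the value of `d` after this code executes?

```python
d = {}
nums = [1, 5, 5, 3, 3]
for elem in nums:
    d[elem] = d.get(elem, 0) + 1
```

Let's trace through this code step by step.

Initialize: d = {}
Initialize: nums = [1, 5, 5, 3, 3]
Entering loop: for elem in nums:

After execution: d = {1: 1, 5: 2, 3: 2}
{1: 1, 5: 2, 3: 2}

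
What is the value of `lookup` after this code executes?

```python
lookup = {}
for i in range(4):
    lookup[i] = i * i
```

Let's trace through this code step by step.

Initialize: lookup = {}
Entering loop: for i in range(4):

After execution: lookup = {0: 0, 1: 1, 2: 4, 3: 9}
{0: 0, 1: 1, 2: 4, 3: 9}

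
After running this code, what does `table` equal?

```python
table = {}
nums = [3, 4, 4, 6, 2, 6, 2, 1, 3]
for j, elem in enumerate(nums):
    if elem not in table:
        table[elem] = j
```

Let's trace through this code step by step.

Initialize: table = {}
Initialize: nums = [3, 4, 4, 6, 2, 6, 2, 1, 3]
Entering loop: for j, elem in enumerate(nums):

After execution: table = {3: 0, 4: 1, 6: 3, 2: 4, 1: 7}
{3: 0, 4: 1, 6: 3, 2: 4, 1: 7}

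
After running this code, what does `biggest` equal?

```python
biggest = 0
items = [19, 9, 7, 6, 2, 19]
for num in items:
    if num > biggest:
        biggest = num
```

Let's trace through this code step by step.

Initialize: biggest = 0
Initialize: items = [19, 9, 7, 6, 2, 19]
Entering loop: for num in items:

After execution: biggest = 19
19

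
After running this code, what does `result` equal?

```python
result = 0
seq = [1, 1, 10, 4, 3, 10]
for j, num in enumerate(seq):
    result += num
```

Let's trace through this code step by step.

Initialize: result = 0
Initialize: seq = [1, 1, 10, 4, 3, 10]
Entering loop: for j, num in enumerate(seq):

After execution: result = 29
29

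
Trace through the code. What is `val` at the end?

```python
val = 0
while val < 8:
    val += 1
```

Let's trace through this code step by step.

Initialize: val = 0
Entering loop: while val < 8:

After execution: val = 8
8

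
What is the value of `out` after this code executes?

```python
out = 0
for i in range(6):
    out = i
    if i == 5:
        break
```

Let's trace through this code step by step.

Initialize: out = 0
Entering loop: for i in range(6):

After execution: out = 5
5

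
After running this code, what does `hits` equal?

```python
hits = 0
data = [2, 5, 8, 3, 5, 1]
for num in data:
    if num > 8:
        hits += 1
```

Let's trace through this code step by step.

Initialize: hits = 0
Initialize: data = [2, 5, 8, 3, 5, 1]
Entering loop: for num in data:

After execution: hits = 0
0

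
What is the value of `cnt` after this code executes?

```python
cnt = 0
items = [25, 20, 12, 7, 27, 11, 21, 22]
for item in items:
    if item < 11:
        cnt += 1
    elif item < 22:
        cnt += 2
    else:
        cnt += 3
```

Let's trace through this code step by step.

Initialize: cnt = 0
Initialize: items = [25, 20, 12, 7, 27, 11, 21, 22]
Entering loop: for item in items:

After execution: cnt = 18
18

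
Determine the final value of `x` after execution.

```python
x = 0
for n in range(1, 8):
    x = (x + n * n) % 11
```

Let's trace through this code step by step.

Initialize: x = 0
Entering loop: for n in range(1, 8):

After execution: x = 8
8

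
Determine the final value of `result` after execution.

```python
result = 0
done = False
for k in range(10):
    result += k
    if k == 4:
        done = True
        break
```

Let's trace through this code step by step.

Initialize: result = 0
Initialize: done = False
Entering loop: for k in range(10):

After execution: result = 10
10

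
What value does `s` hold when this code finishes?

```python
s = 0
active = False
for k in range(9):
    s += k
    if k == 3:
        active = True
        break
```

Let's trace through this code step by step.

Initialize: s = 0
Initialize: active = False
Entering loop: for k in range(9):

After execution: s = 6
6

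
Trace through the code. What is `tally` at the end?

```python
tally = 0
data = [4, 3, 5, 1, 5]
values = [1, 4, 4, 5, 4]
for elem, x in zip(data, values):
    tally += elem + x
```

Let's trace through this code step by step.

Initialize: tally = 0
Initialize: data = [4, 3, 5, 1, 5]
Initialize: values = [1, 4, 4, 5, 4]
Entering loop: for elem, x in zip(data, values):

After execution: tally = 36
36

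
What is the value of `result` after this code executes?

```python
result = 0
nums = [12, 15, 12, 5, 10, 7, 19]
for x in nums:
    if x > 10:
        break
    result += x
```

Let's trace through this code step by step.

Initialize: result = 0
Initialize: nums = [12, 15, 12, 5, 10, 7, 19]
Entering loop: for x in nums:

After execution: result = 0
0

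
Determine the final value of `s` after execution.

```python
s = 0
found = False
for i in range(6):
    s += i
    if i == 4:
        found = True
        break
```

Let's trace through this code step by step.

Initialize: s = 0
Initialize: found = False
Entering loop: for i in range(6):

After execution: s = 10
10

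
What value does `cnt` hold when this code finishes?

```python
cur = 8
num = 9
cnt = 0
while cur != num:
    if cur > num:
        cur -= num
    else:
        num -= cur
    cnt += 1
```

Let's trace through this code step by step.

Initialize: cur = 8
Initialize: num = 9
Initialize: cnt = 0
Entering loop: while cur != num:

After execution: cnt = 8
8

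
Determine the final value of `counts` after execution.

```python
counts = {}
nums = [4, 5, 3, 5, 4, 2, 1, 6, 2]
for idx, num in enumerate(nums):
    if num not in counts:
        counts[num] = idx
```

Let's trace through this code step by step.

Initialize: counts = {}
Initialize: nums = [4, 5, 3, 5, 4, 2, 1, 6, 2]
Entering loop: for idx, num in enumerate(nums):

After execution: counts = {4: 0, 5: 1, 3: 2, 2: 5, 1: 6, 6: 7}
{4: 0, 5: 1, 3: 2, 2: 5, 1: 6, 6: 7}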